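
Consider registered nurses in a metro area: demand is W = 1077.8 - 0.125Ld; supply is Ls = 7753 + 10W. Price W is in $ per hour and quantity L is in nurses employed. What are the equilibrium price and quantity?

Rewriting in direct form: Ld = 8622.4 - 8W.
At equilibrium Ld = Ls, so 8622.4 - 8W = 7753 + 10W; collecting terms, 869.4 = 18W and W* = 48.3.
From the demand curve, L* = 8622.4 - 8(48.3) = 8236.

W* = 48.3, L* = 8236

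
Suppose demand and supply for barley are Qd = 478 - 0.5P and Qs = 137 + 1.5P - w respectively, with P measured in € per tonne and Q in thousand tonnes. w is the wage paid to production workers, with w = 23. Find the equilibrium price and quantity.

P* = 182, Q* = 387

With w = 23, supply is Qs = 114 + 1.5P.
The market clears where 478 - 0.5P = 114 + 1.5P. Rearranging, 2P = 364, hence P* = 182.
Then Q* = 478 - 0.5(182) = 387.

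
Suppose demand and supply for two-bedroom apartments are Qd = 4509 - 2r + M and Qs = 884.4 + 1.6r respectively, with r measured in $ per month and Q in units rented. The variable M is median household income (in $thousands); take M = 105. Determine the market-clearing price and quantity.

r* = 1036, Q* = 2542

With M = 105, demand is Qd = 4614 - 2r.
At equilibrium Qd = Qs, so 4614 - 2r = 884.4 + 1.6r; collecting terms, 3729.6 = 3.6r and r* = 1036.
From the demand curve, Q* = 4614 - 2(1036) = 2542.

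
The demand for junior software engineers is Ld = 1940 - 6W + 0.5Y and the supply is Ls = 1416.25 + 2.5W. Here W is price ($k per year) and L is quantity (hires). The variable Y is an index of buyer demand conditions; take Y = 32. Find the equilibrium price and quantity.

With Y = 32, demand is Ld = 1956 - 6W.
The market clears where 1956 - 6W = 1416.25 + 2.5W. Rearranging, 8.5W = 539.75, hence W* = 63.5.
Substitute back: L* = 1956 - 6(63.5) = 1575.

W* = 63.5, L* = 1575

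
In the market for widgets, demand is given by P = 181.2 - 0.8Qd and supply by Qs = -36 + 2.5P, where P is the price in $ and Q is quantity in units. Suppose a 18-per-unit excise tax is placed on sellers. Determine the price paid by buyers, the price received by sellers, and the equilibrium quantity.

P_b = 82, P_s = 64, Q = 124

Rewriting in direct form: Qd = 226.5 - 1.25P.
The tax drives a wedge P_b - P_s = 18. Substituting P_s = P_b - 18 into supply: Qs = -81 + 2.5P_b.
Set Qd = Qs: 226.5 - 1.25P_b = -81 + 2.5P_b, so 307.5 = 3.75P_b and P_b = 82.
So P_s = 64 and the quantity traded is Q = 226.5 - 1.25(82) = 124.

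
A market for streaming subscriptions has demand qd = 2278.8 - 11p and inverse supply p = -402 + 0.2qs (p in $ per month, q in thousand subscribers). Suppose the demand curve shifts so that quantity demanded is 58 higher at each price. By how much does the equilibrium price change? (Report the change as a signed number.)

Δp = 3.625

Solving each curve for q: qs = 2010 + 5p.
At equilibrium qd = qs, so 2278.8 - 11p = 2010 + 5p; collecting terms, 268.8 = 16p and p* = 16.8.
Substitute back: q* = 2278.8 - 11(16.8) = 2094.
After the shift, demand is qd = 2336.8 - 11p.
New equilibrium: 326.8 = 16p, so p = 20.425 and q = 2112.125.
Δp = 20.425 - 16.8 = 3.625.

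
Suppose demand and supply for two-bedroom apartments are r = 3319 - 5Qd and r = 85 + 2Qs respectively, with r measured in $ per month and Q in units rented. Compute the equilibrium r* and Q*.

r* = 1009, Q* = 462

In direct form, Qd = 663.8 - 0.2r and Qs = -42.5 + 0.5r.
Set Qd = Qs: 663.8 - 0.2r = -42.5 + 0.5r, so 706.3 = 0.7r and r* = 1009.
Then Q* = 663.8 - 0.2(1009) = 462.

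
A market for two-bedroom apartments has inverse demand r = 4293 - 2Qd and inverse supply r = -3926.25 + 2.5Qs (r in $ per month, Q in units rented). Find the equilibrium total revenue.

In direct form, Qd = 2146.5 - 0.5r and Qs = 1570.5 + 0.4r.
Set Qd = Qs: 2146.5 - 0.5r = 1570.5 + 0.4r, so 576 = 0.9r and r* = 640.
From the demand curve, Q* = 2146.5 - 0.5(640) = 1826.5.
Total revenue = r* × Q* = 640 × 1826.5 = 1168960.

Total revenue = 1168960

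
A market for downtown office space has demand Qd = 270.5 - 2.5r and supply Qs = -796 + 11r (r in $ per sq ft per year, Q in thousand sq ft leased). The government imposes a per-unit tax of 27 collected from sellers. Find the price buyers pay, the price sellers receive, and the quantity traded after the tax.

Sellers keep r_s = r_b - 27 per unit, so supply in terms of the buyer price is Qs = -1093 + 11r_b.
Equate demand and the shifted supply: 270.5 - 2.5r_b = -1093 + 11r_b, giving 13.5r_b = 1363.5, so r_b = 101.
Then r_s = 101 - 27 = 74 and Q = 270.5 - 2.5(101) = 18.

r_b = 101, r_s = 74, Q = 18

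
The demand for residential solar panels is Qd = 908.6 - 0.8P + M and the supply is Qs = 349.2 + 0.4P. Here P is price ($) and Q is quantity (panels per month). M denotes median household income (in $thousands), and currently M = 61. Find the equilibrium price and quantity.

With M = 61, demand is Qd = 969.6 - 0.8P.
The market clears where 969.6 - 0.8P = 349.2 + 0.4P. Rearranging, 1.2P = 620.4, hence P* = 517.
From the demand curve, Q* = 969.6 - 0.8(517) = 556.

P* = 517, Q* = 556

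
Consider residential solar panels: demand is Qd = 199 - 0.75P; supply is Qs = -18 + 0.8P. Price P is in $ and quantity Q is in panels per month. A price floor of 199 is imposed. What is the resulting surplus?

With P fixed at 199, quantity demanded is 49.75 and quantity supplied is 141.2.
Surplus = Qs - Qd = 141.2 - 49.75 = 91.45.

Surplus = 91.45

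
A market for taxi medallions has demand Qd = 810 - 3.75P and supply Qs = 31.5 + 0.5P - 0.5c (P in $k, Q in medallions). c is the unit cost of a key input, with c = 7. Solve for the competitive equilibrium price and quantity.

P* = 184, Q* = 120

With c = 7, supply is Qs = 28 + 0.5P.
At equilibrium Qd = Qs, so 810 - 3.75P = 28 + 0.5P; collecting terms, 782 = 4.25P and P* = 184.
From the demand curve, Q* = 810 - 3.75(184) = 120.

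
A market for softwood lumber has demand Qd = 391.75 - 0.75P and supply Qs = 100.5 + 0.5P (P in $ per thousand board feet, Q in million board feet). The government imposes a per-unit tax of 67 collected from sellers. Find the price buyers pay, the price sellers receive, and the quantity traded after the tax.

Sellers keep P_s = P_b - 67 per unit, so supply in terms of the buyer price is Qs = 67 + 0.5P_b.
Set Qd = Qs: 391.75 - 0.75P_b = 67 + 0.5P_b, so 324.75 = 1.25P_b and P_b = 259.8.
Then P_s = 259.8 - 67 = 192.8 and Q = 391.75 - 0.75(259.8) = 196.9.

P_b = 259.8, P_s = 192.8, Q = 196.9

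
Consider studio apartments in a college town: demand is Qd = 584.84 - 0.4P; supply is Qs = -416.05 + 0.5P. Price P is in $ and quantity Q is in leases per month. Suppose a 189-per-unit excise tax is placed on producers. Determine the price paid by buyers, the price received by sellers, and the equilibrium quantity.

P_b = 1217.1, P_s = 1028.1, Q = 98

Producers keep P_s = P_b - 189 per unit, so supply in terms of the buyer price is Qs = -510.55 + 0.5P_b.
Equate demand and the shifted supply: 584.84 - 0.4P_b = -510.55 + 0.5P_b, giving 0.9P_b = 1095.39, so P_b = 1217.1.
Then P_s = 1217.1 - 189 = 1028.1 and Q = 584.84 - 0.4(1217.1) = 98.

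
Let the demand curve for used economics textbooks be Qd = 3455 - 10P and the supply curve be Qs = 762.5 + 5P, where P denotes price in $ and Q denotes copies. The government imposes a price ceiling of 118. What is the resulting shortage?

Shortage = 922.5

At P = 118: Qd = 2275 and Qs = 1352.5.
Shortage = Qd - Qs = 2275 - 1352.5 = 922.5.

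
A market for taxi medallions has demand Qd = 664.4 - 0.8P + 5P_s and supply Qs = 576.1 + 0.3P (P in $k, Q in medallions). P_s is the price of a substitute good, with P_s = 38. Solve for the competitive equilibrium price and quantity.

P* = 253, Q* = 652

With P_s = 38, demand is Qd = 854.4 - 0.8P.
Equating demand and supply, 854.4 - 0.8P = 576.1 + 0.3P gives 1.1P = 278.3, so P* = 253.
Then Q* = 854.4 - 0.8(253) = 652.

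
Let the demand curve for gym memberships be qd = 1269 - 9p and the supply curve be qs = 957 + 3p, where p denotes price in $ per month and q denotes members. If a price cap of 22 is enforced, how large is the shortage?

Shortage = 48

At p = 22: qd = 1071 and qs = 1023.
Shortage = qd - qs = 1071 - 1023 = 48.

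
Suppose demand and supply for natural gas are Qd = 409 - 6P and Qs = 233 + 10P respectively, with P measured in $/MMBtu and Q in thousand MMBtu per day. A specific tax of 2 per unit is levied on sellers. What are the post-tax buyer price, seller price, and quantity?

P_b = 12.25, P_s = 10.25, Q = 335.5

Sellers keep P_s = P_b - 2 per unit, so supply in terms of the buyer price is Qs = 213 + 10P_b.
Market clearing requires 409 - 6P_b = 213 + 10P_b; hence 196 = 16P_b and P_b = 12.25.
So P_s = 10.25 and the quantity traded is Q = 409 - 6(12.25) = 335.5.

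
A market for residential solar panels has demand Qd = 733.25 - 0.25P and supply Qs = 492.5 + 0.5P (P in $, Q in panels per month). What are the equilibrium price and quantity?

Equating demand and supply, 733.25 - 0.25P = 492.5 + 0.5P gives 0.75P = 240.75, so P* = 321.
Substitute back: Q* = 733.25 - 0.25(321) = 653.

P* = 321, Q* = 653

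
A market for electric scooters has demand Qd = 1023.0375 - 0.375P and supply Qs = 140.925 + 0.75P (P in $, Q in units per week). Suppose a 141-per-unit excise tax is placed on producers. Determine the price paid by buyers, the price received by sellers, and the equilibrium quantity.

Producers keep P_s = P_b - 141 per unit, so supply in terms of the buyer price is Qs = 35.175 + 0.75P_b.
Set Qd = Qs: 1023.0375 - 0.375P_b = 35.175 + 0.75P_b, so 987.8625 = 1.125P_b and P_b = 878.1.
Then P_s = 878.1 - 141 = 737.1 and Q = 1023.0375 - 0.375(878.1) = 693.75.

P_b = 878.1, P_s = 737.1, Q = 693.75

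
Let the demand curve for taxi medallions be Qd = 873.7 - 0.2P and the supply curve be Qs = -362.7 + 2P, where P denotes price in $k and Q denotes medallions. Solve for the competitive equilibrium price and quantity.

At equilibrium Qd = Qs, so 873.7 - 0.2P = -362.7 + 2P; collecting terms, 1236.4 = 2.2P and P* = 562.
From the demand curve, Q* = 873.7 - 0.2(562) = 761.3.

P* = 562, Q* = 761.3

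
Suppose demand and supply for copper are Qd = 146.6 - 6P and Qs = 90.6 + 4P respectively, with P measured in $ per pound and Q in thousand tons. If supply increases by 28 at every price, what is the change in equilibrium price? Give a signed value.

ΔP = -2.8

The market clears where 146.6 - 6P = 90.6 + 4P. Rearranging, 10P = 56, hence P* = 5.6.
Substitute back: Q* = 146.6 - 6(5.6) = 113.
After the shift, supply is Qs = 118.6 + 4P.
Re-solving, 10P = 28 gives P = 2.8 and Q = 129.8.
ΔP = 2.8 - 5.6 = -2.8.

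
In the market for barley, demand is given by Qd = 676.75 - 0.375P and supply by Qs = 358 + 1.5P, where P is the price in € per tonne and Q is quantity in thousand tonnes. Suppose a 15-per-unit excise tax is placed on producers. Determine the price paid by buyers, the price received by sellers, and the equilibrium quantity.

The tax drives a wedge P_b - P_s = 15. Substituting P_s = P_b - 15 into supply: Qs = 335.5 + 1.5P_b.
Equate demand and the shifted supply: 676.75 - 0.375P_b = 335.5 + 1.5P_b, giving 1.875P_b = 341.25, so P_b = 182.
So P_s = 167 and the quantity traded is Q = 676.75 - 0.375(182) = 608.5.

P_b = 182, P_s = 167, Q = 608.5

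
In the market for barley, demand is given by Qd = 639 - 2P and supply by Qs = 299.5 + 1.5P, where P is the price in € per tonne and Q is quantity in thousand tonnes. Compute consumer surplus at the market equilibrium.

The market clears where 639 - 2P = 299.5 + 1.5P. Rearranging, 3.5P = 339.5, hence P* = 97.
From the demand curve, Q* = 639 - 2(97) = 445.
Demand choke price (Qd = 0): P = 639/2 = 319.5. Consumer surplus = ½ × (319.5 - 97) × 445 = 49506.25.

Consumer surplus = 49506.25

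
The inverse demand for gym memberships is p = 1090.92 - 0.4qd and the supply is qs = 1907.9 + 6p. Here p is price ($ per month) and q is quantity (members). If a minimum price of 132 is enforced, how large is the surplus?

In direct form, qd = 2727.3 - 2.5p.
Evaluating both curves at the floor price 132 gives qd = 2397.3, qs = 2699.9.
Surplus = qs - qd = 2699.9 - 2397.3 = 302.6.

Surplus = 302.6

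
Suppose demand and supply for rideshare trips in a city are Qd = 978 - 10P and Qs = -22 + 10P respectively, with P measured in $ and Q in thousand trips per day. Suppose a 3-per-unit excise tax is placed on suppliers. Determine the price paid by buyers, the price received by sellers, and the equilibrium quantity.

P_b = 51.5, P_s = 48.5, Q = 463

The tax drives a wedge P_b - P_s = 3. Substituting P_s = P_b - 3 into supply: Qs = -52 + 10P_b.
Equate demand and the shifted supply: 978 - 10P_b = -52 + 10P_b, giving 20P_b = 1030, so P_b = 51.5.
So P_s = 48.5 and the quantity traded is Q = 978 - 10(51.5) = 463.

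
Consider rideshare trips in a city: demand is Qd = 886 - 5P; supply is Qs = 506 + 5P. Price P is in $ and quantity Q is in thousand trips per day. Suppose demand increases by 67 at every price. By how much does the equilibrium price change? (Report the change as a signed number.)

Set Qd = Qs: 886 - 5P = 506 + 5P, so 380 = 10P and P* = 38.
From the demand curve, Q* = 886 - 5(38) = 696.
After the shift, demand is Qd = 953 - 5P.
Re-solving, 10P = 447 gives P = 44.7 and Q = 729.5.
ΔP = 44.7 - 38 = 6.7.

ΔP = 6.7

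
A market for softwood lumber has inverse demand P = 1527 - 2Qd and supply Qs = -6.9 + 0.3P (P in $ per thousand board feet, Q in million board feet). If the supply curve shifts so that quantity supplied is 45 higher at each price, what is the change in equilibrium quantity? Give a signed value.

ΔQ = 28.125

In direct form, Qd = 763.5 - 0.5P.
At equilibrium Qd = Qs, so 763.5 - 0.5P = -6.9 + 0.3P; collecting terms, 770.4 = 0.8P and P* = 963.
Plugging P* into demand: Q* = 763.5 - 0.5(963) = 282.
After the shift, supply is Qs = 38.1 + 0.3P.
The new intersection has 725.4 = 0.8P, i.e. P = 906.75, Q = 310.125.
ΔQ = 310.125 - 282 = 28.125.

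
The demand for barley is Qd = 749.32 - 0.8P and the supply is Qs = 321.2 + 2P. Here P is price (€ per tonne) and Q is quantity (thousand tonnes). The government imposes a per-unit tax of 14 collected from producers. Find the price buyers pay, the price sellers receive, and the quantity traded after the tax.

P_b = 162.9, P_s = 148.9, Q = 619

With a tax of 14 on producers, they supply based on the net price P_s = P_b - 14, so Qs = 293.2 + 2P_b.
Set Qd = Qs: 749.32 - 0.8P_b = 293.2 + 2P_b, so 456.12 = 2.8P_b and P_b = 162.9.
So P_s = 148.9 and the quantity traded is Q = 749.32 - 0.8(162.9) = 619.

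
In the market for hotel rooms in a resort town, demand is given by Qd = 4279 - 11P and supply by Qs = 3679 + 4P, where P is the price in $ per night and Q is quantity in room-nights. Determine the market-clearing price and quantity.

P* = 40, Q* = 3839

At equilibrium Qd = Qs, so 4279 - 11P = 3679 + 4P; collecting terms, 600 = 15P and P* = 40.
Substitute back: Q* = 4279 - 11(40) = 3839.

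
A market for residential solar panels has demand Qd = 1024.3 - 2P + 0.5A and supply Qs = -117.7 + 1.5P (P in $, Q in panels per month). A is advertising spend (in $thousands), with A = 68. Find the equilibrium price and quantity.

P* = 336, Q* = 386.3

With A = 68, demand is Qd = 1058.3 - 2P.
The market clears where 1058.3 - 2P = -117.7 + 1.5P. Rearranging, 3.5P = 1176, hence P* = 336.
Substitute back: Q* = 1058.3 - 2(336) = 386.3.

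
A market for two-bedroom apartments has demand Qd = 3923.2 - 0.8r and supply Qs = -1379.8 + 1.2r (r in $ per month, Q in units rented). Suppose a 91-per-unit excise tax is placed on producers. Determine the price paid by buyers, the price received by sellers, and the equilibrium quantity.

r_b = 2706.1, r_s = 2615.1, Q = 1758.32

Producers keep r_s = r_b - 91 per unit, so supply in terms of the buyer price is Qs = -1489 + 1.2r_b.
Market clearing requires 3923.2 - 0.8r_b = -1489 + 1.2r_b; hence 5412.2 = 2r_b and r_b = 2706.1.
So r_s = 2615.1 and the quantity traded is Q = 3923.2 - 0.8(2706.1) = 1758.32.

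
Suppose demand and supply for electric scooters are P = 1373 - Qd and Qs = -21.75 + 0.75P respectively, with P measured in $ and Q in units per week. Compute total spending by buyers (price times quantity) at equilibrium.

Solving each curve for Q: Qd = 1373 - P.
Equating demand and supply, 1373 - P = -21.75 + 0.75P gives 1.75P = 1394.75, so P* = 797.
From the demand curve, Q* = 1373 - 797 = 576.
Total spending by buyers = P* × Q* = 797 × 576 = 459072.

Total spending by buyers = 459072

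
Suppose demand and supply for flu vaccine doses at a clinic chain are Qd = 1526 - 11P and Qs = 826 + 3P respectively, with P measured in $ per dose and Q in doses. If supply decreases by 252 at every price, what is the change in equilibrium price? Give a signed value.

ΔP = 18

At equilibrium Qd = Qs, so 1526 - 11P = 826 + 3P; collecting terms, 700 = 14P and P* = 50.
Substitute back: Q* = 1526 - 11(50) = 976.
After the shift, supply is Qs = 574 + 3P.
New equilibrium: 952 = 14P, so P = 68 and Q = 778.
ΔP = 68 - 50 = 18.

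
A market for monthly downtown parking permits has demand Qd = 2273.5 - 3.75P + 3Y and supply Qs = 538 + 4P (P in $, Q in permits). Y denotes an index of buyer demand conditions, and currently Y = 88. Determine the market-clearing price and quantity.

With Y = 88, demand is Qd = 2537.5 - 3.75P.
Set Qd = Qs: 2537.5 - 3.75P = 538 + 4P, so 1999.5 = 7.75P and P* = 258.
Substitute back: Q* = 2537.5 - 3.75(258) = 1570.

P* = 258, Q* = 1570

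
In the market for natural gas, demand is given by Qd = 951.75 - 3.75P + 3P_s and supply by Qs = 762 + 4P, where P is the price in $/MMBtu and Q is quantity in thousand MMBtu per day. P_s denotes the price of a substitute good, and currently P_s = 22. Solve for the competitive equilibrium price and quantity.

With P_s = 22, demand is Qd = 1017.75 - 3.75P.
Equating demand and supply, 1017.75 - 3.75P = 762 + 4P gives 7.75P = 255.75, so P* = 33.
From the demand curve, Q* = 1017.75 - 3.75(33) = 894.

P* = 33, Q* = 894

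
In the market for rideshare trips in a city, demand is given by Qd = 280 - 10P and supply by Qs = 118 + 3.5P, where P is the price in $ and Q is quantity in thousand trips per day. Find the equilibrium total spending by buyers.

Equating demand and supply, 280 - 10P = 118 + 3.5P gives 13.5P = 162, so P* = 12.
Substitute back: Q* = 280 - 10(12) = 160.
Total spending by buyers = P* × Q* = 12 × 160 = 1920.

Total spending by buyers = 1920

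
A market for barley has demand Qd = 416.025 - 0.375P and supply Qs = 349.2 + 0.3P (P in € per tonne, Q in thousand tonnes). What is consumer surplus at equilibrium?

Consumer surplus = 191420.28

The market clears where 416.025 - 0.375P = 349.2 + 0.3P. Rearranging, 0.675P = 66.825, hence P* = 99.
Then Q* = 416.025 - 0.375(99) = 378.9.
Demand choke price (Qd = 0): P = 416.025/0.375 = 1109.4. Consumer surplus = ½ × (1109.4 - 99) × 378.9 = 191420.28.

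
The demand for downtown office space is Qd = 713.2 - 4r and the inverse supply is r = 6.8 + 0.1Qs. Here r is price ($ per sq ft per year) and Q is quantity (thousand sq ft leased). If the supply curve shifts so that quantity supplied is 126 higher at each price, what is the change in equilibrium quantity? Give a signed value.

ΔQ = 36

Rewriting in direct form: Qs = -68 + 10r.
The market clears where 713.2 - 4r = -68 + 10r. Rearranging, 14r = 781.2, hence r* = 55.8.
Then Q* = 713.2 - 4(55.8) = 490.
After the shift, supply is Qs = 58 + 10r.
The new intersection has 655.2 = 14r, i.e. r = 46.8, Q = 526.
ΔQ = 526 - 490 = 36.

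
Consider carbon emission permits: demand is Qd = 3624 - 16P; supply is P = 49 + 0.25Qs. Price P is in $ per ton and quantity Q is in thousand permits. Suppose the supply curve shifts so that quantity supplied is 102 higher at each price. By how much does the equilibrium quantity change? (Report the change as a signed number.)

Rewriting in direct form: Qs = -196 + 4P.
The market clears where 3624 - 16P = -196 + 4P. Rearranging, 20P = 3820, hence P* = 191.
Plugging P* into demand: Q* = 3624 - 16(191) = 568.
After the shift, supply is Qs = -94 + 4P.
New equilibrium: 3718 = 20P, so P = 185.9 and Q = 649.6.
ΔQ = 649.6 - 568 = 81.6.

ΔQ = 81.6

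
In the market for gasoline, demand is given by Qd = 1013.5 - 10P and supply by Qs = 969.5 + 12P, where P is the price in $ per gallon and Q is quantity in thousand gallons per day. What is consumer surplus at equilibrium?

At equilibrium Qd = Qs, so 1013.5 - 10P = 969.5 + 12P; collecting terms, 44 = 22P and P* = 2.
Substitute back: Q* = 1013.5 - 10(2) = 993.5.
Demand choke price (Qd = 0): P = 1013.5/10 = 101.35. Consumer surplus = ½ × (101.35 - 2) × 993.5 = 49352.1125.

Consumer surplus = 49352.1125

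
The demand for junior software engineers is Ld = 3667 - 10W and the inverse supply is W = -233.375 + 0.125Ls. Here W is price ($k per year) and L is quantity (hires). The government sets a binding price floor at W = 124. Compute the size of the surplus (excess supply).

Surplus = 432

Solving each curve for L: Ls = 1867 + 8W.
At W = 124: Ld = 2427 and Ls = 2859.
Surplus = Ls - Ld = 2859 - 2427 = 432.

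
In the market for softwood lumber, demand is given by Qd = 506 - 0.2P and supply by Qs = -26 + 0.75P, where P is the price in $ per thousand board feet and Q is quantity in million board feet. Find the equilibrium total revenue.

Set Qd = Qs: 506 - 0.2P = -26 + 0.75P, so 532 = 0.95P and P* = 560.
Then Q* = 506 - 0.2(560) = 394.
Total revenue = P* × Q* = 560 × 394 = 220640.

Total revenue = 220640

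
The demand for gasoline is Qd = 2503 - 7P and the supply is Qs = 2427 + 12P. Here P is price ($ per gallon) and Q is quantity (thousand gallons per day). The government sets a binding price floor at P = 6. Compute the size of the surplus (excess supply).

Evaluating both curves at the floor price 6 gives Qd = 2461, Qs = 2499.
Surplus = Qs - Qd = 2499 - 2461 = 38.

Surplus = 38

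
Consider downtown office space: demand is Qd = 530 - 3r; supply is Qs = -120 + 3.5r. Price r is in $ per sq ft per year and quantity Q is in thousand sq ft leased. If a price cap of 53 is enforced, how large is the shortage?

Shortage = 305.5

Evaluating both curves at the ceiling price 53 gives Qd = 371, Qs = 65.5.
Shortage = Qd - Qs = 371 - 65.5 = 305.5.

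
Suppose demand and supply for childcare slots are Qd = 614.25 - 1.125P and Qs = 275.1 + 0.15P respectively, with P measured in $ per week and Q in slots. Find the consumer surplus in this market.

Equating demand and supply, 614.25 - 1.125P = 275.1 + 0.15P gives 1.275P = 339.15, so P* = 266.
Then Q* = 614.25 - 1.125(266) = 315.
Demand choke price (Qd = 0): P = 614.25/1.125 = 546. Consumer surplus = ½ × (546 - 266) × 315 = 44100.

Consumer surplus = 44100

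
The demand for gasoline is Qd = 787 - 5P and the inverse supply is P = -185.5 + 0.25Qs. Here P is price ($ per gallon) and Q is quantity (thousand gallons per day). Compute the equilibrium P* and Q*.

P* = 5, Q* = 762

Rewriting in direct form: Qs = 742 + 4P.
Equating demand and supply, 787 - 5P = 742 + 4P gives 9P = 45, so P* = 5.
From the demand curve, Q* = 787 - 5(5) = 762.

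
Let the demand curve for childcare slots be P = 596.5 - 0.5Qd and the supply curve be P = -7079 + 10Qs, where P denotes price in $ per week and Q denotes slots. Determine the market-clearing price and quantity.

P* = 231, Q* = 731

In direct form, Qd = 1193 - 2P and Qs = 707.9 + 0.1P.
Set Qd = Qs: 1193 - 2P = 707.9 + 0.1P, so 485.1 = 2.1P and P* = 231.
Plugging P* into demand: Q* = 1193 - 2(231) = 731.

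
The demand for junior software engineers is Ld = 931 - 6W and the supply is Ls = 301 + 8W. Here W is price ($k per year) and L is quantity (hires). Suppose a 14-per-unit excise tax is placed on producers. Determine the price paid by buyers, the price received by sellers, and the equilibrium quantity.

With a tax of 14 on producers, they supply based on the net price W_s = W_b - 14, so Ls = 189 + 8W_b.
Market clearing requires 931 - 6W_b = 189 + 8W_b; hence 742 = 14W_b and W_b = 53.
Then W_s = 53 - 14 = 39 and L = 931 - 6(53) = 613.

W_b = 53, W_s = 39, L = 613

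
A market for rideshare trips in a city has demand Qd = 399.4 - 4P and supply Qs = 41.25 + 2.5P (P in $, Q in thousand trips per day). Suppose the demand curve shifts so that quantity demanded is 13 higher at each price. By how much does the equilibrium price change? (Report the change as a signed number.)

ΔP = 2

Equating demand and supply, 399.4 - 4P = 41.25 + 2.5P gives 6.5P = 358.15, so P* = 55.1.
Substitute back: Q* = 399.4 - 4(55.1) = 179.
After the shift, demand is Qd = 412.4 - 4P.
Re-solving, 6.5P = 371.15 gives P = 57.1 and Q = 184.
ΔP = 57.1 - 55.1 = 2.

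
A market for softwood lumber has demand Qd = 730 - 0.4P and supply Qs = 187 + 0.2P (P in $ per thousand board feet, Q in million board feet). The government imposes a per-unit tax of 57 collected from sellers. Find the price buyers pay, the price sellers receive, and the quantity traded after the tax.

The tax drives a wedge P_b - P_s = 57. Substituting P_s = P_b - 57 into supply: Qs = 175.6 + 0.2P_b.
Market clearing requires 730 - 0.4P_b = 175.6 + 0.2P_b; hence 554.4 = 0.6P_b and P_b = 924.
Then P_s = 924 - 57 = 867 and Q = 730 - 0.4(924) = 360.4.

P_b = 924, P_s = 867, Q = 360.4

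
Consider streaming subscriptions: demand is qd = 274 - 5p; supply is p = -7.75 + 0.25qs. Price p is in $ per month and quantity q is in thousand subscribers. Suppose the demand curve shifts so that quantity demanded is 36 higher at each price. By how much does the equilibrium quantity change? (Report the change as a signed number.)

Rewriting in direct form: qs = 31 + 4p.
At equilibrium qd = qs, so 274 - 5p = 31 + 4p; collecting terms, 243 = 9p and p* = 27.
Substitute back: q* = 274 - 5(27) = 139.
After the shift, demand is qd = 310 - 5p.
New equilibrium: 279 = 9p, so p = 31 and q = 155.
Δq = 155 - 139 = 16.

Δq = 16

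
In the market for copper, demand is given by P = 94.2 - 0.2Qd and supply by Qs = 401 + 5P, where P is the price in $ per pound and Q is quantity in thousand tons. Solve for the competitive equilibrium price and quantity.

P* = 7, Q* = 436

Solving each curve for Q: Qd = 471 - 5P.
The market clears where 471 - 5P = 401 + 5P. Rearranging, 10P = 70, hence P* = 7.
From the demand curve, Q* = 471 - 5(7) = 436.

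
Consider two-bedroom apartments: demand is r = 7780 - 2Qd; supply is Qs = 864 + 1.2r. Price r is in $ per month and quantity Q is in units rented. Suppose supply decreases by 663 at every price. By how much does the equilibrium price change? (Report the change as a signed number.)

Δr = 390

Rewriting in direct form: Qd = 3890 - 0.5r.
Set Qd = Qs: 3890 - 0.5r = 864 + 1.2r, so 3026 = 1.7r and r* = 1780.
From the demand curve, Q* = 3890 - 0.5(1780) = 3000.
After the shift, supply is Qs = 201 + 1.2r.
Re-solving, 1.7r = 3689 gives r = 2170 and Q = 2805.
Δr = 2170 - 1780 = 390.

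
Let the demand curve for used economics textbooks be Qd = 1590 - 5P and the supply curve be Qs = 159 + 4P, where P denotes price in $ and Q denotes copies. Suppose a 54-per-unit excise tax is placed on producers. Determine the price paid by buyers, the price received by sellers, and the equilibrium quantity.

The tax drives a wedge P_b - P_s = 54. Substituting P_s = P_b - 54 into supply: Qs = -57 + 4P_b.
Equate demand and the shifted supply: 1590 - 5P_b = -57 + 4P_b, giving 9P_b = 1647, so P_b = 183.
So P_s = 129 and the quantity traded is Q = 1590 - 5(183) = 675.

P_b = 183, P_s = 129, Q = 675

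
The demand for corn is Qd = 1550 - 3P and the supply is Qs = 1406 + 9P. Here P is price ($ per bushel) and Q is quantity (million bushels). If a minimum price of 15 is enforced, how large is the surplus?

With P fixed at 15, quantity demanded is 1505 and quantity supplied is 1541.
Surplus = Qs - Qd = 1541 - 1505 = 36.

Surplus = 36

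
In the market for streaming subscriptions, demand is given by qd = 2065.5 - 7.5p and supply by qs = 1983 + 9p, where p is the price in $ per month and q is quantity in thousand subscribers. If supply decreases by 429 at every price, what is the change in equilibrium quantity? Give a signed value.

Δq = -195

The market clears where 2065.5 - 7.5p = 1983 + 9p. Rearranging, 16.5p = 82.5, hence p* = 5.
Then q* = 2065.5 - 7.5(5) = 2028.
After the shift, supply is qs = 1554 + 9p.
Re-solving, 16.5p = 511.5 gives p = 31 and q = 1833.
Δq = 1833 - 2028 = -195.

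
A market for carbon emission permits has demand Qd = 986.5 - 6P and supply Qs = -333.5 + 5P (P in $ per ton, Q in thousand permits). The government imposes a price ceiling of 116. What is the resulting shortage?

Shortage = 44

Evaluating both curves at the ceiling price 116 gives Qd = 290.5, Qs = 246.5.
Shortage = Qd - Qs = 290.5 - 246.5 = 44.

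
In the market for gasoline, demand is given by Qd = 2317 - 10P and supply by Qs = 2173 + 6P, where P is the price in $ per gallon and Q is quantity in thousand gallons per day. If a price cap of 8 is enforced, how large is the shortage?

Shortage = 16

With P fixed at 8, quantity demanded is 2237 and quantity supplied is 2221.
Shortage = Qd - Qs = 2237 - 2221 = 16.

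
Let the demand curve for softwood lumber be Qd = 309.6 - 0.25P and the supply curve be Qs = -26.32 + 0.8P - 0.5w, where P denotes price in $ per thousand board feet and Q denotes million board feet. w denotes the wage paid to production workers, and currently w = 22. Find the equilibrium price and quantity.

P* = 330.4, Q* = 227

With w = 22, supply is Qs = -37.32 + 0.8P.
At equilibrium Qd = Qs, so 309.6 - 0.25P = -37.32 + 0.8P; collecting terms, 346.92 = 1.05P and P* = 330.4.
From the demand curve, Q* = 309.6 - 0.25(330.4) = 227.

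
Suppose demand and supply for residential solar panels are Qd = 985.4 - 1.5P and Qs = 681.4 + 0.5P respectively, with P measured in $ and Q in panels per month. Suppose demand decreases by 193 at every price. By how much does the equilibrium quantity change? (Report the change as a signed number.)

Equating demand and supply, 985.4 - 1.5P = 681.4 + 0.5P gives 2P = 304, so P* = 152.
From the demand curve, Q* = 985.4 - 1.5(152) = 757.4.
After the shift, demand is Qd = 792.4 - 1.5P.
New equilibrium: 111 = 2P, so P = 55.5 and Q = 709.15.
ΔQ = 709.15 - 757.4 = -48.25.

ΔQ = -48.25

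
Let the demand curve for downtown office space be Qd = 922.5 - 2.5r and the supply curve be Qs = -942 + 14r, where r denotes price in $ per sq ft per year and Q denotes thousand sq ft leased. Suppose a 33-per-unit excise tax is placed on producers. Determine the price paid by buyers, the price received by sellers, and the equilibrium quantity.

r_b = 141, r_s = 108, Q = 570

Producers keep r_s = r_b - 33 per unit, so supply in terms of the buyer price is Qs = -1404 + 14r_b.
Equate demand and the shifted supply: 922.5 - 2.5r_b = -1404 + 14r_b, giving 16.5r_b = 2326.5, so r_b = 141.
So r_s = 108 and the quantity traded is Q = 922.5 - 2.5(141) = 570.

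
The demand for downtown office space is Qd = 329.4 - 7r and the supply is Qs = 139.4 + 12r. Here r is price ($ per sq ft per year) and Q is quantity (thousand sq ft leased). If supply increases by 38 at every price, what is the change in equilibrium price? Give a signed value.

At equilibrium Qd = Qs, so 329.4 - 7r = 139.4 + 12r; collecting terms, 190 = 19r and r* = 10.
From the demand curve, Q* = 329.4 - 7(10) = 259.4.
After the shift, supply is Qs = 177.4 + 12r.
New equilibrium: 152 = 19r, so r = 8 and Q = 273.4.
Δr = 8 - 10 = -2.

Δr = -2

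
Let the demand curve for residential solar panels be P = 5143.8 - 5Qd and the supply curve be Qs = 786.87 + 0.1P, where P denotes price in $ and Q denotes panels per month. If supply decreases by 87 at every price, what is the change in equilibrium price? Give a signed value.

ΔP = 290

In direct form, Qd = 1028.76 - 0.2P.
Equating demand and supply, 1028.76 - 0.2P = 786.87 + 0.1P gives 0.3P = 241.89, so P* = 806.3.
Plugging P* into demand: Q* = 1028.76 - 0.2(806.3) = 867.5.
After the shift, supply is Qs = 699.87 + 0.1P.
Re-solving, 0.3P = 328.89 gives P = 1096.3 and Q = 809.5.
ΔP = 1096.3 - 806.3 = 290.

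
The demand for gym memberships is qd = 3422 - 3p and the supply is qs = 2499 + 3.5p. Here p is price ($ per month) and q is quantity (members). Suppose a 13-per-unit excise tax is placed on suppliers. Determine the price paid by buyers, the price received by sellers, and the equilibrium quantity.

Suppliers keep p_s = p_b - 13 per unit, so supply in terms of the buyer price is qs = 2453.5 + 3.5p_b.
Market clearing requires 3422 - 3p_b = 2453.5 + 3.5p_b; hence 968.5 = 6.5p_b and p_b = 149.
So p_s = 136 and the quantity traded is q = 3422 - 3(149) = 2975.

p_b = 149, p_s = 136, q = 2975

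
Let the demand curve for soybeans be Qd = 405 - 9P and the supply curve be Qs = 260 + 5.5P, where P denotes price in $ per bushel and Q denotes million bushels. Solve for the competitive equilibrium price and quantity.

P* = 10, Q* = 315

Equating demand and supply, 405 - 9P = 260 + 5.5P gives 14.5P = 145, so P* = 10.
Then Q* = 405 - 9(10) = 315.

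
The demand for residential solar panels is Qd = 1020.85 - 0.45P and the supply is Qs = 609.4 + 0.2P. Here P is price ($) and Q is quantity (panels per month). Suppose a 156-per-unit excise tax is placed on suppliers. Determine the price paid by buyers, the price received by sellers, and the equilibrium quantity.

P_b = 681, P_s = 525, Q = 714.4

With a tax of 156 on suppliers, they supply based on the net price P_s = P_b - 156, so Qs = 578.2 + 0.2P_b.
Market clearing requires 1020.85 - 0.45P_b = 578.2 + 0.2P_b; hence 442.65 = 0.65P_b and P_b = 681.
Then P_s = 681 - 156 = 525 and Q = 1020.85 - 0.45(681) = 714.4.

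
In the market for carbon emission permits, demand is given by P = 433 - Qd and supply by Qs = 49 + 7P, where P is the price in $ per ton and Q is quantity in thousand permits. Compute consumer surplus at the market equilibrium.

In direct form, Qd = 433 - P.
At equilibrium Qd = Qs, so 433 - P = 49 + 7P; collecting terms, 384 = 8P and P* = 48.
From the demand curve, Q* = 433 - 48 = 385.
Demand choke price (Qd = 0): P = 433. Consumer surplus = ½ × (433 - 48) × 385 = 74112.5.

Consumer surplus = 74112.5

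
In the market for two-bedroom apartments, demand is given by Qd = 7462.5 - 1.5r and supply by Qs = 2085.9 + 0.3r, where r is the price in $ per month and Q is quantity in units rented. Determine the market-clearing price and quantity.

r* = 2987, Q* = 2982

The market clears where 7462.5 - 1.5r = 2085.9 + 0.3r. Rearranging, 1.8r = 5376.6, hence r* = 2987.
Substitute back: Q* = 7462.5 - 1.5(2987) = 2982.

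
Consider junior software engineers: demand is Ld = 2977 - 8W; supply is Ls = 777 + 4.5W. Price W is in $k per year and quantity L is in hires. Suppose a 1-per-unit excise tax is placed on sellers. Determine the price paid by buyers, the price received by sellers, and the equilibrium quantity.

Sellers keep W_s = W_b - 1 per unit, so supply in terms of the buyer price is Ls = 772.5 + 4.5W_b.
Equate demand and the shifted supply: 2977 - 8W_b = 772.5 + 4.5W_b, giving 12.5W_b = 2204.5, so W_b = 176.36.
So W_s = 175.36 and the quantity traded is L = 2977 - 8(176.36) = 1566.12.

W_b = 176.36, W_s = 175.36, L = 1566.12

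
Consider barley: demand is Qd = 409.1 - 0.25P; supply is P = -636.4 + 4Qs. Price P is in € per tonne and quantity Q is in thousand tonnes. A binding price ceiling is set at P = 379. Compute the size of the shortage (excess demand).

Shortage = 60.5

Rewriting in direct form: Qs = 159.1 + 0.25P.
At P = 379: Qd = 314.35 and Qs = 253.85.
Shortage = Qd - Qs = 314.35 - 253.85 = 60.5.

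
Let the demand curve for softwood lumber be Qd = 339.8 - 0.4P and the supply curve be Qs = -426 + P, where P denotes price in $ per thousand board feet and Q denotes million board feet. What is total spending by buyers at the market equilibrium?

Total spending by buyers = 66187

Set Qd = Qs: 339.8 - 0.4P = -426 + P, so 765.8 = 1.4P and P* = 547.
Plugging P* into demand: Q* = 339.8 - 0.4(547) = 121.
Total spending by buyers = P* × Q* = 547 × 121 = 66187.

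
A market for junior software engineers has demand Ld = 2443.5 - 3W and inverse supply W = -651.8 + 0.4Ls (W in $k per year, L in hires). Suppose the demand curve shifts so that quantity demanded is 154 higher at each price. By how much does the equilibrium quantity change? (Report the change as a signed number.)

Inverting to quantity form: Ls = 1629.5 + 2.5W.
At equilibrium Ld = Ls, so 2443.5 - 3W = 1629.5 + 2.5W; collecting terms, 814 = 5.5W and W* = 148.
From the demand curve, L* = 2443.5 - 3(148) = 1999.5.
After the shift, demand is Ld = 2597.5 - 3W.
New equilibrium: 968 = 5.5W, so W = 176 and L = 2069.5.
ΔL = 2069.5 - 1999.5 = 70.

ΔL = 70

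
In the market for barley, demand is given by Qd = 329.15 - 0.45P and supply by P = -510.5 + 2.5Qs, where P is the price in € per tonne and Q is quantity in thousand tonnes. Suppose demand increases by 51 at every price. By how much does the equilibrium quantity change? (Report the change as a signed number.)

ΔQ = 24

Inverting to quantity form: Qs = 204.2 + 0.4P.
Set Qd = Qs: 329.15 - 0.45P = 204.2 + 0.4P, so 124.95 = 0.85P and P* = 147.
Then Q* = 329.15 - 0.45(147) = 263.
After the shift, demand is Qd = 380.15 - 0.45P.
Re-solving, 0.85P = 175.95 gives P = 207 and Q = 287.
ΔQ = 287 - 263 = 24.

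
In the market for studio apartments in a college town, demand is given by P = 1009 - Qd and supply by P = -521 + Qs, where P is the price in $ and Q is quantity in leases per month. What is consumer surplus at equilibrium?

In direct form, Qd = 1009 - P and Qs = 521 + P.
Equating demand and supply, 1009 - P = 521 + P gives 2P = 488, so P* = 244.
Then Q* = 1009 - 244 = 765.
Demand choke price (Qd = 0): P = 1009. Consumer surplus = ½ × (1009 - 244) × 765 = 292612.5.

Consumer surplus = 292612.5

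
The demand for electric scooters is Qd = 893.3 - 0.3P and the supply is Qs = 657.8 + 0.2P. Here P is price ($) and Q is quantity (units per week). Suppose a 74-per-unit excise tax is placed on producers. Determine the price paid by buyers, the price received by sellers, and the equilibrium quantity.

Producers keep P_s = P_b - 74 per unit, so supply in terms of the buyer price is Qs = 643 + 0.2P_b.
Equate demand and the shifted supply: 893.3 - 0.3P_b = 643 + 0.2P_b, giving 0.5P_b = 250.3, so P_b = 500.6.
Then P_s = 500.6 - 74 = 426.6 and Q = 893.3 - 0.3(500.6) = 743.12.

P_b = 500.6, P_s = 426.6, Q = 743.12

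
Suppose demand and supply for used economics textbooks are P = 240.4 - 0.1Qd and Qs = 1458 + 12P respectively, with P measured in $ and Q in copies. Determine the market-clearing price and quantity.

P* = 43, Q* = 1974

Solving each curve for Q: Qd = 2404 - 10P.
At equilibrium Qd = Qs, so 2404 - 10P = 1458 + 12P; collecting terms, 946 = 22P and P* = 43.
Then Q* = 2404 - 10(43) = 1974.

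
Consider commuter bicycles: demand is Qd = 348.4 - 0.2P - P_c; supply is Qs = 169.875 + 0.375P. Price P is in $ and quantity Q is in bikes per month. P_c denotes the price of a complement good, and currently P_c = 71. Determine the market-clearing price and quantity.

With P_c = 71, demand is Qd = 277.4 - 0.2P.
Equating demand and supply, 277.4 - 0.2P = 169.875 + 0.375P gives 0.575P = 107.525, so P* = 187.
Plugging P* into demand: Q* = 277.4 - 0.2(187) = 240.

P* = 187, Q* = 240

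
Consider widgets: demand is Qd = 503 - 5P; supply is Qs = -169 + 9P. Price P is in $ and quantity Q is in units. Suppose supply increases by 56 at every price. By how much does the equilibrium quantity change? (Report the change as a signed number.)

Equating demand and supply, 503 - 5P = -169 + 9P gives 14P = 672, so P* = 48.
Substitute back: Q* = 503 - 5(48) = 263.
After the shift, supply is Qs = -113 + 9P.
The new intersection has 616 = 14P, i.e. P = 44, Q = 283.
ΔQ = 283 - 263 = 20.

ΔQ = 20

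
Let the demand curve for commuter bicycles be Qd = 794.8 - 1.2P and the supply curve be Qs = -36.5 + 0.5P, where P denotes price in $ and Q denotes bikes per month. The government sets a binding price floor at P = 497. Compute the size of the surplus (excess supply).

With P fixed at 497, quantity demanded is 198.4 and quantity supplied is 212.
Surplus = Qs - Qd = 212 - 198.4 = 13.6.

Surplus = 13.6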